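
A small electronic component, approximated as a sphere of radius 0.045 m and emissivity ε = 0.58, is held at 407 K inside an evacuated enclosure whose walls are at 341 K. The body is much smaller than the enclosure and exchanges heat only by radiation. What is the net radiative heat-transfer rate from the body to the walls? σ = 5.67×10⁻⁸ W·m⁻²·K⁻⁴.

For a small grey body in a large enclosure: P_net = εσA(T_body⁴ − T_wall⁴).
A = 4πr² = 0.02545 m²; T_body⁴ − T_wall⁴ = 2.744×10¹⁰ − 1.352×10¹⁰ = 1.392×10¹⁰ K⁴.
|P_net| = 0.58·5.67×10⁻⁸·0.02545·1.392×10¹⁰.

P_net ≈ 11.6 W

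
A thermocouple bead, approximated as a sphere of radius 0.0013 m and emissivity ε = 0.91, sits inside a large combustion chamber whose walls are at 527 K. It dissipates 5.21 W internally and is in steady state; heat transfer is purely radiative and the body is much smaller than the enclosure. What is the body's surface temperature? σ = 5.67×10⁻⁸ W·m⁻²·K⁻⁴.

T ≈ 1480 K

For a small grey body in a large enclosure, net radiated power = εσA(T⁴ − T_w⁴).
Steady state: P = εσA(T⁴ − T_w⁴) with A = 4πr² = 2.124×10⁻⁵ m².
T⁴ = P/(εσA) + T_w⁴ = 5.21/(0.91·5.67×10⁻⁸·2.124×10⁻⁵) + (527)⁴
    = 4.755×10¹² + 7.713×10¹⁰ = 4.832×10¹² K⁴.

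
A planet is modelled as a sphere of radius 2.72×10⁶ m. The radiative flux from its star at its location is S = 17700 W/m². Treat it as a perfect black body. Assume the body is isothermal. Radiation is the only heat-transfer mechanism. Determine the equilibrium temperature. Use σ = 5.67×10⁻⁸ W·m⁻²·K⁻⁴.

T ≈ 529 K

At equilibrium, absorbed power = emitted power.
Absorbing cross-section = πr² = 2.324×10¹³ m²; emitting surface = 4πr² = 9.297×10¹³ m² (ratio 4).
S·A_cross = εσ·A_surf·T⁴  ⇒  T⁴ = S/(4σ).
T⁴ = 1.00·17700/(4·5.67×10⁻⁸) = 7.804×10¹⁰ K⁴.
T = (7.804×10¹⁰)^(1/4).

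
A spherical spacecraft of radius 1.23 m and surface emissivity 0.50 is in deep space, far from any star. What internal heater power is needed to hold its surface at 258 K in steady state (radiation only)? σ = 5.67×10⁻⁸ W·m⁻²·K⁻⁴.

P ≈ 2390 W

P = εσ·4πr²·T⁴.
4πr² = 19.01 m²; T⁴ = 4.431×10⁹ K⁴.
P = 0.50·5.67×10⁻⁸·19.01·4.431×10⁹.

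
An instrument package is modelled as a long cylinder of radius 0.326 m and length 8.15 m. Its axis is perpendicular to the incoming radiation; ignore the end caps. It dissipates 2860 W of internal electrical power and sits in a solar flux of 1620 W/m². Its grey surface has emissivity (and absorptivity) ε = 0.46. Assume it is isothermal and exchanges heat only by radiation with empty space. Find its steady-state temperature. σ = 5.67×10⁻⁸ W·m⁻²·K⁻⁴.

At steady state, absorbed solar power + internal power = radiated power.
Absorbed: α·S·A_cross = 0.46·1620·5.314 = 3960 W (cross-section 2rL).
Total input = 3960 + 2860 = 6820 W.
Radiated: εσ·A_surf·T⁴ with A_surf = 2πrL = 16.69 m².
T⁴ = 6820/(0.46·5.67×10⁻⁸·16.69) = 1.566×10¹⁰ K⁴.

T ≈ 354 K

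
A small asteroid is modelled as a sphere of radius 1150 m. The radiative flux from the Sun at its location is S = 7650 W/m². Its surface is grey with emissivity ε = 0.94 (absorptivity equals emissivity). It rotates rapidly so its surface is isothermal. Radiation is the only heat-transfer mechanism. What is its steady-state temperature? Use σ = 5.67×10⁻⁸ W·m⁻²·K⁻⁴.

T ≈ 429 K

At equilibrium, absorbed power = emitted power.
Absorbing cross-section = πr² = 4.155×10⁶ m²; emitting surface = 4πr² = 1.662×10⁷ m² (ratio 4).
εS·A_cross = εσ·A_surf·T⁴  ⇒  T⁴ = S/(4σ)   (ε cancels).
T⁴ = 7650/(4·5.67×10⁻⁸) = 3.373×10¹⁰ K⁴.
T = (3.373×10¹⁰)^(1/4).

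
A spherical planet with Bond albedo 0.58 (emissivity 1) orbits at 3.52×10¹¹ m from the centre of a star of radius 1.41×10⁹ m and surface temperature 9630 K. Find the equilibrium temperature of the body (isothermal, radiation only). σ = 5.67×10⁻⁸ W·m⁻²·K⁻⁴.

The star's surface emits σT_*⁴; at distance d the flux is S = σT_*⁴(R_*/d)².
S = 5.67×10⁻⁸·(9630)⁴·(1.41×10⁹/3.52×10¹¹)² = 7824 W/m².
For an isothermal sphere T⁴ = (1−a)S/(4σ) = 1.449×10¹⁰ K⁴.

T ≈ 347 K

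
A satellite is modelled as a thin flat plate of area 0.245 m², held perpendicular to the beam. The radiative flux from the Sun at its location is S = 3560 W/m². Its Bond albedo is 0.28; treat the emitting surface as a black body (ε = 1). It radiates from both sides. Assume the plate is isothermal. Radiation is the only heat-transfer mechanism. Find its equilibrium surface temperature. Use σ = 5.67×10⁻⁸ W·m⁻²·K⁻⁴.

At equilibrium, absorbed power = emitted power.
Absorbing cross-section = A = 0.2450 m²; emitting surface = 2A = 0.4900 m² (ratio 2).
(1−a)S·A_cross = εσ·A_surf·T⁴  ⇒  T⁴ = (1−a)S/(2σ).
T⁴ = 0.720·3560/(2·5.67×10⁻⁸) = 2.260×10¹⁰ K⁴.
T = (2.260×10¹⁰)^(1/4).

T ≈ 388 K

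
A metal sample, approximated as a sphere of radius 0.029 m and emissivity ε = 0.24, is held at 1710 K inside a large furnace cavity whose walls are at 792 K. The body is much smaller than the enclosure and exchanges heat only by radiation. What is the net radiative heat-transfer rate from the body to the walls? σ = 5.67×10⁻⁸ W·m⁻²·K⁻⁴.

P_net ≈ 1170 W

For a small grey body in a large enclosure: P_net = εσA(T_body⁴ − T_wall⁴).
A = 4πr² = 0.01057 m²; T_body⁴ − T_wall⁴ = 8.550×10¹² − 3.935×10¹¹ = 8.157×10¹² K⁴.
|P_net| = 0.24·5.67×10⁻⁸·0.01057·8.157×10¹².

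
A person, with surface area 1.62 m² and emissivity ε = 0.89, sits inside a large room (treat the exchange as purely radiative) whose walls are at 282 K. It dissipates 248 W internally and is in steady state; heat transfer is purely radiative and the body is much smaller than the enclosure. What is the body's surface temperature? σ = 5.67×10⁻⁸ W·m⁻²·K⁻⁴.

T ≈ 311 K

For a small grey body in a large enclosure, net radiated power = εσA(T⁴ − T_w⁴).
Steady state: P = εσA(T⁴ − T_w⁴) with A = 1.62 m².
T⁴ = P/(εσA) + T_w⁴ = 248/(0.89·5.67×10⁻⁸·1.620) + (282)⁴
    = 3.034×10⁹ + 6.324×10⁹ = 9.358×10⁹ K⁴.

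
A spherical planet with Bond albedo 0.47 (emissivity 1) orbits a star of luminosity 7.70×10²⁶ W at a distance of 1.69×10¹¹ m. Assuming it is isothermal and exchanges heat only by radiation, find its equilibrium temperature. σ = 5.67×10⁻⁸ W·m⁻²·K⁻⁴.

First find the stellar flux at distance d: S = L/(4πd²) = 7.70×10²⁶/(4π·(1.69×10¹¹)²) = 2145 W/m².
For an isothermal sphere, absorbed (1−a)S·πr² = emitted σ·4πr²·T⁴, so T⁴ = (1−a)S/(4σ).
T⁴ = 0.530·2145/(4·5.67×10⁻⁸) = 5.013×10⁹ K⁴.

T ≈ 266 K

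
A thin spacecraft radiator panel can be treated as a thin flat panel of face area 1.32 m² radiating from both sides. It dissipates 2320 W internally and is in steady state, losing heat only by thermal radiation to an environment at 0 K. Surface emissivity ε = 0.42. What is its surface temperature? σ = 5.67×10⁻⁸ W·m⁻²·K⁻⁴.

T ≈ 438 K

Steady state: internal power = radiated power, P = εσA T⁴.
Radiating area A = 2·1.32 = 2.640 m².
T⁴ = P/(εσA) = 2320/(0.42·5.67×10⁻⁸·2.640) = 3.690×10¹⁰ K⁴.
T = (3.690×10¹⁰)^(1/4).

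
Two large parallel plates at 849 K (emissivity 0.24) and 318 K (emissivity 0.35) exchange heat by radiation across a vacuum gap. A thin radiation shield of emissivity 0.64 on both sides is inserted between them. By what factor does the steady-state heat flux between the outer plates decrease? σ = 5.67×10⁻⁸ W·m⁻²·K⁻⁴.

factor ≈ 1.35

Without shield: q₀ = σΔ(T⁴)/(1/ε₁+1/ε₂−1) with denominator 6.024.
With shield the two gaps are in series; the resistances add: (1/ε₁+1/ε_s−1)+(1/ε_s+1/ε₂−1) = 4.729+3.420 = 8.149.
Heat-flux ratio q₀/q = 8.149/6.024.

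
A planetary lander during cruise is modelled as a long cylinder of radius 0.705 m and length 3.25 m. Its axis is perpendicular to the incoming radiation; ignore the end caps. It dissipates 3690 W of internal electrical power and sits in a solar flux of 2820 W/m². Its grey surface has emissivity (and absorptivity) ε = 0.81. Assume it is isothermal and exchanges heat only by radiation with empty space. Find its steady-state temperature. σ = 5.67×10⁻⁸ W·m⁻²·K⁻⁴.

T ≈ 383 K

At steady state, absorbed solar power + internal power = radiated power.
Absorbed: α·S·A_cross = 0.81·2820·4.582 = 10470 W (cross-section 2rL).
Total input = 10470 + 3690 = 14160 W.
Radiated: εσ·A_surf·T⁴ with A_surf = 2πrL = 14.40 m².
T⁴ = 14160/(0.81·5.67×10⁻⁸·14.40) = 2.141×10¹⁰ K⁴.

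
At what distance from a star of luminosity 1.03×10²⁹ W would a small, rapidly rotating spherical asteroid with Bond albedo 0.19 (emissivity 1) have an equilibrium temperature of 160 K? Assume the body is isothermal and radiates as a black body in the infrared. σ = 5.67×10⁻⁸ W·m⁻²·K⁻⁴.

For an isothermal black-emitting sphere, (1−a)S·πr² = σ·4πr²·T⁴ ⇒ S = 4σT⁴/(1−a).
S = 4·5.67×10⁻⁸·(160)⁴/0.810 = 183.5 W/m².
Flux falls as S = L/(4πd²), so d = √(L/(4πS)) = √(1.03×10²⁹/(4π·183.5)).

d ≈ 6.68×10¹² m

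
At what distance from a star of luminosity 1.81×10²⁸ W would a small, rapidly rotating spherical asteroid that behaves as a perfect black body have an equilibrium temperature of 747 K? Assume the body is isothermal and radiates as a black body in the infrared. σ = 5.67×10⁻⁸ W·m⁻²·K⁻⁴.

For an isothermal black-emitting sphere, (1−a)S·πr² = σ·4πr²·T⁴ ⇒ S = 4σT⁴/(1−a).
S = 4·5.67×10⁻⁸·(747)⁴/1.00 = 70620 W/m².
Flux falls as S = L/(4πd²), so d = √(L/(4πS)) = √(1.81×10²⁸/(4π·70620)).

d ≈ 1.43×10¹¹ m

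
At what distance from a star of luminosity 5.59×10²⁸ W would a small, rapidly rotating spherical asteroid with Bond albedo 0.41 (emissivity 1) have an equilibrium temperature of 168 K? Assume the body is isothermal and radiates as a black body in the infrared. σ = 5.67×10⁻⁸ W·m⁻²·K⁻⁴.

For an isothermal black-emitting sphere, (1−a)S·πr² = σ·4πr²·T⁴ ⇒ S = 4σT⁴/(1−a).
S = 4·5.67×10⁻⁸·(168)⁴/0.590 = 306.2 W/m².
Flux falls as S = L/(4πd²), so d = √(L/(4πS)) = √(5.59×10²⁸/(4π·306.2)).

d ≈ 3.81×10¹² m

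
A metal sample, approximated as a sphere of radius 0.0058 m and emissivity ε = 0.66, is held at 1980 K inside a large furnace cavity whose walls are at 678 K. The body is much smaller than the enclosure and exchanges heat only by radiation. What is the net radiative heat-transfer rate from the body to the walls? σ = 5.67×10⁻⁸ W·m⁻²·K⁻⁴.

P_net ≈ 240 W

For a small grey body in a large enclosure: P_net = εσA(T_body⁴ − T_wall⁴).
A = 4πr² = 4.227×10⁻⁴ m²; T_body⁴ − T_wall⁴ = 1.537×10¹³ − 2.113×10¹¹ = 1.516×10¹³ K⁴.
|P_net| = 0.66·5.67×10⁻⁸·4.227×10⁻⁴·1.516×10¹³.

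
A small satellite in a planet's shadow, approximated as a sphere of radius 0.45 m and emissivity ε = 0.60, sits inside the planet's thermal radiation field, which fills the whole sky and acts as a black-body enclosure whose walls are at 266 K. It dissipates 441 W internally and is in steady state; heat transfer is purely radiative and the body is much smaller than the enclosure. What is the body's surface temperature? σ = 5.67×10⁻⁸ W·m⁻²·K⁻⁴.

For a small grey body in a large enclosure, net radiated power = εσA(T⁴ − T_w⁴).
Steady state: P = εσA(T⁴ − T_w⁴) with A = 4πr² = 2.545 m².
T⁴ = P/(εσA) + T_w⁴ = 441/(0.60·5.67×10⁻⁸·2.545) + (266)⁴
    = 5.094×10⁹ + 5.006×10⁹ = 1.010×10¹⁰ K⁴.

T ≈ 317 K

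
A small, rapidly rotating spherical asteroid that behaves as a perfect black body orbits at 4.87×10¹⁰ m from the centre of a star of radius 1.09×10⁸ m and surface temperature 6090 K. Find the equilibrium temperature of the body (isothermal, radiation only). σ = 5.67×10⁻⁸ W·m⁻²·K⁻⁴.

The star's surface emits σT_*⁴; at distance d the flux is S = σT_*⁴(R_*/d)².
S = 5.67×10⁻⁸·(6090)⁴·(1.09×10⁸/4.87×10¹⁰)² = 390.7 W/m².
For an isothermal sphere T⁴ = (1−a)S/(4σ) = 1.723×10⁹ K⁴.

T ≈ 204 K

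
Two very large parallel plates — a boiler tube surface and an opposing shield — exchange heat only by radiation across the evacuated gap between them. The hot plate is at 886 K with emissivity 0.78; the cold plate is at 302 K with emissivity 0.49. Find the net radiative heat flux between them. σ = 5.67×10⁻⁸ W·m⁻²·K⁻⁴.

For two infinite grey parallel plates, q = σ(T₁⁴ − T₂⁴)/(1/ε₁ + 1/ε₂ − 1).
T₁⁴ − T₂⁴ = 6.162×10¹¹ − 8.318×10⁹ = 6.079×10¹¹ K⁴.
1/ε₁ + 1/ε₂ − 1 = 1.282 + 2.041 − 1 = 2.323.
q = 5.67×10⁻⁸ × 6.079×10¹¹ / 2.323.

q ≈ 14800 W/m²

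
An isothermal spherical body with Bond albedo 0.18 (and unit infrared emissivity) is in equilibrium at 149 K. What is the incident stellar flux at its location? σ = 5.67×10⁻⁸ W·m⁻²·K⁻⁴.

(1−a)S·πr² = σ·4πr²·T⁴ ⇒ S = 4σT⁴/(1−a).
S = 4·5.67×10⁻⁸·4.929×10⁸/0.820.

S ≈ 136 W/m²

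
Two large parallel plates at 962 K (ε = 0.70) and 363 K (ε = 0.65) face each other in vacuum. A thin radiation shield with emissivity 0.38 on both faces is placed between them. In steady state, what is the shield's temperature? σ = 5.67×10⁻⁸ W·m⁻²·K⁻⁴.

T_s ≈ 816 K

In steady state the net flux on the hot side equals that on the cold side.
σ(T₁⁴−T_s⁴)/D₁ = σ(T_s⁴−T₂⁴)/D₂, with D₁ = 1/ε₁+1/ε_s−1 = 3.060, D₂ = 1/ε_s+1/ε₂−1 = 3.170.
Solve for T_s⁴: T_s⁴ = (D₂·T₁⁴ + D₁·T₂⁴)/(D₁+D₂) = 4.443×10¹¹ K⁴.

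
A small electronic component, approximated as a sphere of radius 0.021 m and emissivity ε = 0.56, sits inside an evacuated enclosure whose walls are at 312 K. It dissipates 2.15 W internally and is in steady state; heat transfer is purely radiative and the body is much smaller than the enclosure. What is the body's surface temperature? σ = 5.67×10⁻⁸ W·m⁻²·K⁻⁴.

For a small grey body in a large enclosure, net radiated power = εσA(T⁴ − T_w⁴).
Steady state: P = εσA(T⁴ − T_w⁴) with A = 4πr² = 0.005542 m².
T⁴ = P/(εσA) + T_w⁴ = 2.15/(0.56·5.67×10⁻⁸·0.005542) + (312)⁴
    = 1.222×10¹⁰ + 9.476×10⁹ = 2.169×10¹⁰ K⁴.

T ≈ 384 K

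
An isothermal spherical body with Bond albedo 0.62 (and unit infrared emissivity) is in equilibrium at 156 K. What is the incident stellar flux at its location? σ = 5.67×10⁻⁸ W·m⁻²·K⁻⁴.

S ≈ 353 W/m²

(1−a)S·πr² = σ·4πr²·T⁴ ⇒ S = 4σT⁴/(1−a).
S = 4·5.67×10⁻⁸·5.922×10⁸/0.380.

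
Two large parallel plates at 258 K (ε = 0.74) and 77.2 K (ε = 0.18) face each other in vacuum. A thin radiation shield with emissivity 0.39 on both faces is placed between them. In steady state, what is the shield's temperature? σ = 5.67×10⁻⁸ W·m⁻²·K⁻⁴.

In steady state the net flux on the hot side equals that on the cold side.
σ(T₁⁴−T_s⁴)/D₁ = σ(T_s⁴−T₂⁴)/D₂, with D₁ = 1/ε₁+1/ε_s−1 = 2.915, D₂ = 1/ε_s+1/ε₂−1 = 7.120.
Solve for T_s⁴: T_s⁴ = (D₂·T₁⁴ + D₁·T₂⁴)/(D₁+D₂) = 3.154×10⁹ K⁴.

T_s ≈ 237 K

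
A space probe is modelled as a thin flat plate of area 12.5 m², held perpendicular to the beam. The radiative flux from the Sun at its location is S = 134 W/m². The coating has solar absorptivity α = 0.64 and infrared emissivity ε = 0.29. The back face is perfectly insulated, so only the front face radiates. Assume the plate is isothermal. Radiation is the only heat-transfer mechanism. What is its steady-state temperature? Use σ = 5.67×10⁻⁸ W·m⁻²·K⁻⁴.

T ≈ 269 K

At equilibrium, absorbed power = emitted power.
Absorbing cross-section = A = 12.50 m²; emitting surface = A = 12.50 m² (ratio 1).
αS·A_cross = εσ·A_surf·T⁴  ⇒  T⁴ = αS/(ε·1σ).
T⁴ = 0.640·134/(0.29·1·5.67×10⁻⁸) = 5.216×10⁹ K⁴.
T = (5.216×10⁹)^(1/4).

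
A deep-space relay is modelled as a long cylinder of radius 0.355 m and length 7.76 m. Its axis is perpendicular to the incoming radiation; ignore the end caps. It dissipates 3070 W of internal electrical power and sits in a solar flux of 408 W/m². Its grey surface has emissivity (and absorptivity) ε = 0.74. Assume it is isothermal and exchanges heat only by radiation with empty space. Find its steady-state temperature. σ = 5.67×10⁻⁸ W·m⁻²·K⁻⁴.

T ≈ 284 K

At steady state, absorbed solar power + internal power = radiated power.
Absorbed: α·S·A_cross = 0.74·408·5.510 = 1663 W (cross-section 2rL).
Total input = 1663 + 3070 = 4733 W.
Radiated: εσ·A_surf·T⁴ with A_surf = 2πrL = 17.31 m².
T⁴ = 4733/(0.74·5.67×10⁻⁸·17.31) = 6.518×10⁹ K⁴.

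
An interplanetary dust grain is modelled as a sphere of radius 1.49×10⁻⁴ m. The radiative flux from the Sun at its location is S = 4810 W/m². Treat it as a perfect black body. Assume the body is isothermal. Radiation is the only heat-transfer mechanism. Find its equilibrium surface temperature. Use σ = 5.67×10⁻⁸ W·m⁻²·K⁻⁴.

At equilibrium, absorbed power = emitted power.
Absorbing cross-section = πr² = 6.975×10⁻⁸ m²; emitting surface = 4πr² = 2.790×10⁻⁷ m² (ratio 4).
S·A_cross = εσ·A_surf·T⁴  ⇒  T⁴ = S/(4σ).
T⁴ = 1.00·4810/(4·5.67×10⁻⁸) = 2.121×10¹⁰ K⁴.
T = (2.121×10¹⁰)^(1/4).

T ≈ 382 K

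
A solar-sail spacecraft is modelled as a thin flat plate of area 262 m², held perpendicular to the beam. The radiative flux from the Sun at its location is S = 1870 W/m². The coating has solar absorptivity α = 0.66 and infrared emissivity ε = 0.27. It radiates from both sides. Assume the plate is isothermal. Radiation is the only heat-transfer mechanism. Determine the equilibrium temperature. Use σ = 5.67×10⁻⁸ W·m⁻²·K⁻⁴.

T ≈ 448 K

At equilibrium, absorbed power = emitted power.
Absorbing cross-section = A = 262.0 m²; emitting surface = 2A = 524.0 m² (ratio 2).
αS·A_cross = εσ·A_surf·T⁴  ⇒  T⁴ = αS/(ε·2σ).
T⁴ = 0.660·1870/(0.27·2·5.67×10⁻⁸) = 4.031×10¹⁰ K⁴.
T = (4.031×10¹⁰)^(1/4).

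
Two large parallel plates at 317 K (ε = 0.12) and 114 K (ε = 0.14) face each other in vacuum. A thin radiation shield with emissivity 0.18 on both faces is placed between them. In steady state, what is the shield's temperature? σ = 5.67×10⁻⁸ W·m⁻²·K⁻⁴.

T_s ≈ 264 K

In steady state the net flux on the hot side equals that on the cold side.
σ(T₁⁴−T_s⁴)/D₁ = σ(T_s⁴−T₂⁴)/D₂, with D₁ = 1/ε₁+1/ε_s−1 = 12.89, D₂ = 1/ε_s+1/ε₂−1 = 11.70.
Solve for T_s⁴: T_s⁴ = (D₂·T₁⁴ + D₁·T₂⁴)/(D₁+D₂) = 4.893×10⁹ K⁴.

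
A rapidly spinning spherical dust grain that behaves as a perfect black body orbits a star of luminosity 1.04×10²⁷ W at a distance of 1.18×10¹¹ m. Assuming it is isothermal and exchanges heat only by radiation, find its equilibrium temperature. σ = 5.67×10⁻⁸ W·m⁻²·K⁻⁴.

T ≈ 402 K

First find the stellar flux at distance d: S = L/(4πd²) = 1.04×10²⁷/(4π·(1.18×10¹¹)²) = 5944 W/m².
For an isothermal sphere, absorbed (1−a)S·πr² = emitted σ·4πr²·T⁴, so T⁴ = (1−a)S/(4σ).
T⁴ = 1.00·5944/(4·5.67×10⁻⁸) = 2.621×10¹⁰ K⁴.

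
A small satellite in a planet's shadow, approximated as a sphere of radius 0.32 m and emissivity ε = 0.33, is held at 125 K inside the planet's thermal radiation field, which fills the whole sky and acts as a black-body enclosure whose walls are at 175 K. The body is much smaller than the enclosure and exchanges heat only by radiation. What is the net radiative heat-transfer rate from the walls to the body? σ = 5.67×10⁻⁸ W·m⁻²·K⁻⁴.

For a small grey body in a large enclosure: P_net = εσA(T_body⁴ − T_wall⁴).
A = 4πr² = 1.287 m²; T_body⁴ − T_wall⁴ = 2.441×10⁸ − 9.379×10⁸ = -6.938×10⁸ K⁴.
|P_net| = 0.33·5.67×10⁻⁸·1.287·6.938×10⁸.

P_net ≈ 16.7 W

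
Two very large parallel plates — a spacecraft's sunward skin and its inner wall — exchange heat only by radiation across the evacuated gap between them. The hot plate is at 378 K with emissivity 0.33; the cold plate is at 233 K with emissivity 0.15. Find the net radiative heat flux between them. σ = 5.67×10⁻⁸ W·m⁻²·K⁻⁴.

q ≈ 114 W/m²

For two infinite grey parallel plates, q = σ(T₁⁴ − T₂⁴)/(1/ε₁ + 1/ε₂ − 1).
T₁⁴ − T₂⁴ = 2.042×10¹⁰ − 2.947×10⁹ = 1.747×10¹⁰ K⁴.
1/ε₁ + 1/ε₂ − 1 = 3.030 + 6.667 − 1 = 8.697.
q = 5.67×10⁻⁸ × 1.747×10¹⁰ / 8.697.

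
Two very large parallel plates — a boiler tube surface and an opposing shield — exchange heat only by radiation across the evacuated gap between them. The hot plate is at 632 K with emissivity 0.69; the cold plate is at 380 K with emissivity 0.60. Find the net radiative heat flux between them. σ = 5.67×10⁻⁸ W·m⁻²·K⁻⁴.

For two infinite grey parallel plates, q = σ(T₁⁴ − T₂⁴)/(1/ε₁ + 1/ε₂ − 1).
T₁⁴ − T₂⁴ = 1.595×10¹¹ − 2.085×10¹⁰ = 1.387×10¹¹ K⁴.
1/ε₁ + 1/ε₂ − 1 = 1.449 + 1.667 − 1 = 2.116.
q = 5.67×10⁻⁸ × 1.387×10¹¹ / 2.116.

q ≈ 3720 W/m²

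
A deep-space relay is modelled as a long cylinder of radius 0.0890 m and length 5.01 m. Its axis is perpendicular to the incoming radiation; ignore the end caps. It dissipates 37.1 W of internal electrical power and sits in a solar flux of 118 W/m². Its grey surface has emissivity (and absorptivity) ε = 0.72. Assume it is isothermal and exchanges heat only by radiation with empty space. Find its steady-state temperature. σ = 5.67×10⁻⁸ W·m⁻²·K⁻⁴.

T ≈ 177 K

At steady state, absorbed solar power + internal power = radiated power.
Absorbed: α·S·A_cross = 0.72·118·0.8918 = 75.77 W (cross-section 2rL).
Total input = 75.77 + 37.1 = 112.9 W.
Radiated: εσ·A_surf·T⁴ with A_surf = 2πrL = 2.802 m².
T⁴ = 112.9/(0.72·5.67×10⁻⁸·2.802) = 9.868×10⁸ K⁴.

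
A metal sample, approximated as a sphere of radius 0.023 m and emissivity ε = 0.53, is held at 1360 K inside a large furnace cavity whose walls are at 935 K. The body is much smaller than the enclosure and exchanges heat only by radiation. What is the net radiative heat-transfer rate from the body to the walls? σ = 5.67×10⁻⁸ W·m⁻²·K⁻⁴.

P_net ≈ 531 W

For a small grey body in a large enclosure: P_net = εσA(T_body⁴ − T_wall⁴).
A = 4πr² = 0.006648 m²; T_body⁴ − T_wall⁴ = 3.421×10¹² − 7.643×10¹¹ = 2.657×10¹² K⁴.
|P_net| = 0.53·5.67×10⁻⁸·0.006648·2.657×10¹².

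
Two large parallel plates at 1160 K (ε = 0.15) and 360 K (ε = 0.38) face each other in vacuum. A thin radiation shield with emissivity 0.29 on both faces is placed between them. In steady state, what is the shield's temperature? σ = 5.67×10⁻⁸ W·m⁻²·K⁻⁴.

T_s ≈ 901 K

In steady state the net flux on the hot side equals that on the cold side.
σ(T₁⁴−T_s⁴)/D₁ = σ(T_s⁴−T₂⁴)/D₂, with D₁ = 1/ε₁+1/ε_s−1 = 9.115, D₂ = 1/ε_s+1/ε₂−1 = 5.080.
Solve for T_s⁴: T_s⁴ = (D₂·T₁⁴ + D₁·T₂⁴)/(D₁+D₂) = 6.588×10¹¹ K⁴.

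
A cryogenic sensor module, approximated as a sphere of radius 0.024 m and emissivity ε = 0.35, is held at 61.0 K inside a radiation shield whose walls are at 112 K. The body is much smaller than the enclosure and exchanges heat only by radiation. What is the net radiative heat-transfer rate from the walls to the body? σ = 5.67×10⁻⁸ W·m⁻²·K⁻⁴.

For a small grey body in a large enclosure: P_net = εσA(T_body⁴ − T_wall⁴).
A = 4πr² = 0.007238 m²; T_body⁴ − T_wall⁴ = 1.385×10⁷ − 1.574×10⁸ = -1.435×10⁸ K⁴.
|P_net| = 0.35·5.67×10⁻⁸·0.007238·1.435×10⁸.

P_net ≈ 0.0206 W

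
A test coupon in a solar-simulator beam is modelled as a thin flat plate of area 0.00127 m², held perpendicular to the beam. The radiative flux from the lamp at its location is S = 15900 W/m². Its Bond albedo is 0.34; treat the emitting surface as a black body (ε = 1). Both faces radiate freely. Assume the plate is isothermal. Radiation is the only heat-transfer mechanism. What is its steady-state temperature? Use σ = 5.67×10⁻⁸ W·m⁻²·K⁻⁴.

T ≈ 552 K

At equilibrium, absorbed power = emitted power.
Absorbing cross-section = A = 0.001270 m²; emitting surface = 2A = 0.002540 m² (ratio 2).
(1−a)S·A_cross = εσ·A_surf·T⁴  ⇒  T⁴ = (1−a)S/(2σ).
T⁴ = 0.660·15900/(2·5.67×10⁻⁸) = 9.254×10¹⁰ K⁴.
T = (9.254×10¹⁰)^(1/4).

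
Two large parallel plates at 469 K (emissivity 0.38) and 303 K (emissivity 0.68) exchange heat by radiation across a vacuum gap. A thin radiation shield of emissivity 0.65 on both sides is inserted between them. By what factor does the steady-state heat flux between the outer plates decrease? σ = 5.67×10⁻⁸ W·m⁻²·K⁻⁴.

factor ≈ 1.67

Without shield: q₀ = σΔ(T⁴)/(1/ε₁+1/ε₂−1) with denominator 3.102.
With shield the two gaps are in series; the resistances add: (1/ε₁+1/ε_s−1)+(1/ε_s+1/ε₂−1) = 3.170+2.009 = 5.179.
Heat-flux ratio q₀/q = 5.179/3.102.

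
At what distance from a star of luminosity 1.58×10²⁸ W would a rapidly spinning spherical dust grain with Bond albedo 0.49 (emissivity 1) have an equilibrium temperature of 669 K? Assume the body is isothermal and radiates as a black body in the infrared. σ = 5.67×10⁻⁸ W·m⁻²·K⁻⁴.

For an isothermal black-emitting sphere, (1−a)S·πr² = σ·4πr²·T⁴ ⇒ S = 4σT⁴/(1−a).
S = 4·5.67×10⁻⁸·(669)⁴/0.510 = 89080 W/m².
Flux falls as S = L/(4πd²), so d = √(L/(4πS)) = √(1.58×10²⁸/(4π·89080)).

d ≈ 1.19×10¹¹ m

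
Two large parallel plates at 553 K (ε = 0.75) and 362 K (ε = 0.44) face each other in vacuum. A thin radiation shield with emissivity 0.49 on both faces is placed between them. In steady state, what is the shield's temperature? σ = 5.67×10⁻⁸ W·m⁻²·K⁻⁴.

In steady state the net flux on the hot side equals that on the cold side.
σ(T₁⁴−T_s⁴)/D₁ = σ(T_s⁴−T₂⁴)/D₂, with D₁ = 1/ε₁+1/ε_s−1 = 2.374, D₂ = 1/ε_s+1/ε₂−1 = 3.314.
Solve for T_s⁴: T_s⁴ = (D₂·T₁⁴ + D₁·T₂⁴)/(D₁+D₂) = 6.165×10¹⁰ K⁴.

T_s ≈ 498 K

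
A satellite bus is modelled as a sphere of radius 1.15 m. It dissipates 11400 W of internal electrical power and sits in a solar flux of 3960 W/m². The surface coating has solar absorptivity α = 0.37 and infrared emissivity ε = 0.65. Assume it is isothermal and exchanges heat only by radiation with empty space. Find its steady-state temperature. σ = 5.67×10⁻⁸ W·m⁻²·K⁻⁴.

T ≈ 411 K

At steady state, absorbed solar power + internal power = radiated power.
Absorbed: α·S·A_cross = 0.37·3960·4.155 = 6088 W (cross-section πr²).
Total input = 6088 + 11400 = 17490 W.
Radiated: εσ·A_surf·T⁴ with A_surf = 4πr² = 16.62 m².
T⁴ = 17490/(0.65·5.67×10⁻⁸·16.62) = 2.855×10¹⁰ K⁴.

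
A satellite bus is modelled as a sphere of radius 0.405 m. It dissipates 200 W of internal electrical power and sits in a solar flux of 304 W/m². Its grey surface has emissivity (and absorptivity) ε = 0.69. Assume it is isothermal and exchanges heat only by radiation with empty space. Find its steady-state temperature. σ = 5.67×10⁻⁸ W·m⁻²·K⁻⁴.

At steady state, absorbed solar power + internal power = radiated power.
Absorbed: α·S·A_cross = 0.69·304·0.5153 = 108.1 W (cross-section πr²).
Total input = 108.1 + 200 = 308.1 W.
Radiated: εσ·A_surf·T⁴ with A_surf = 4πr² = 2.061 m².
T⁴ = 308.1/(0.69·5.67×10⁻⁸·2.061) = 3.821×10⁹ K⁴.

T ≈ 249 K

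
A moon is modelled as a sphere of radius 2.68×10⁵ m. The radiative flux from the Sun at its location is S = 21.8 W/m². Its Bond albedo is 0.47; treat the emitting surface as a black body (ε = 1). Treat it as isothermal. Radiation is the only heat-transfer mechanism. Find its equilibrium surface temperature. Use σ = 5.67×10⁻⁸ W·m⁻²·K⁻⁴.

T ≈ 84.5 K

At equilibrium, absorbed power = emitted power.
Absorbing cross-section = πr² = 2.256×10¹¹ m²; emitting surface = 4πr² = 9.026×10¹¹ m² (ratio 4).
(1−a)S·A_cross = εσ·A_surf·T⁴  ⇒  T⁴ = (1−a)S/(4σ).
T⁴ = 0.530·21.8/(4·5.67×10⁻⁸) = 5.094×10⁷ K⁴.
T = (5.094×10⁷)^(1/4).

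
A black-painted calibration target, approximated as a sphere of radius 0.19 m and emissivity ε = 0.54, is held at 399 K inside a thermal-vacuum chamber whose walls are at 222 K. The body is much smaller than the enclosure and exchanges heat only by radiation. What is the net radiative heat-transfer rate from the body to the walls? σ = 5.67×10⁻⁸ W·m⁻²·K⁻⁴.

For a small grey body in a large enclosure: P_net = εσA(T_body⁴ − T_wall⁴).
A = 4πr² = 0.4536 m²; T_body⁴ − T_wall⁴ = 2.534×10¹⁰ − 2.429×10⁹ = 2.292×10¹⁰ K⁴.
|P_net| = 0.54·5.67×10⁻⁸·0.4536·2.292×10¹⁰.

P_net ≈ 318 W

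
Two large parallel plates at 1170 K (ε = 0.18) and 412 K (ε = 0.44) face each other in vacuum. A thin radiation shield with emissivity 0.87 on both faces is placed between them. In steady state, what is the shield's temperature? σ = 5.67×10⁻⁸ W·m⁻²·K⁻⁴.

In steady state the net flux on the hot side equals that on the cold side.
σ(T₁⁴−T_s⁴)/D₁ = σ(T_s⁴−T₂⁴)/D₂, with D₁ = 1/ε₁+1/ε_s−1 = 5.705, D₂ = 1/ε_s+1/ε₂−1 = 2.422.
Solve for T_s⁴: T_s⁴ = (D₂·T₁⁴ + D₁·T₂⁴)/(D₁+D₂) = 5.787×10¹¹ K⁴.

T_s ≈ 872 K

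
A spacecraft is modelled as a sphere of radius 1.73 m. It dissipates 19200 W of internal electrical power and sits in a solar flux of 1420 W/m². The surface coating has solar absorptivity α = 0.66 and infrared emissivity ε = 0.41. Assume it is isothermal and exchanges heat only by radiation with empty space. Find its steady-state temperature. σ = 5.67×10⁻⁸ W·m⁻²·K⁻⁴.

T ≈ 423 K

At steady state, absorbed solar power + internal power = radiated power.
Absorbed: α·S·A_cross = 0.66·1420·9.402 = 8812 W (cross-section πr²).
Total input = 8812 + 19200 = 28010 W.
Radiated: εσ·A_surf·T⁴ with A_surf = 4πr² = 37.61 m².
T⁴ = 28010/(0.41·5.67×10⁻⁸·37.61) = 3.204×10¹⁰ K⁴.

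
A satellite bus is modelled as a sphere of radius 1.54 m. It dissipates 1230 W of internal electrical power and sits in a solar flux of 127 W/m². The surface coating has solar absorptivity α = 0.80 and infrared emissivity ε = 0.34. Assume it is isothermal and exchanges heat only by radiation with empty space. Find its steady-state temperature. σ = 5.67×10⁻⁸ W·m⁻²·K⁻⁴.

At steady state, absorbed solar power + internal power = radiated power.
Absorbed: α·S·A_cross = 0.80·127·7.451 = 757.0 W (cross-section πr²).
Total input = 757.0 + 1230 = 1987 W.
Radiated: εσ·A_surf·T⁴ with A_surf = 4πr² = 29.80 m².
T⁴ = 1987/(0.34·5.67×10⁻⁸·29.80) = 3.458×10⁹ K⁴.

T ≈ 243 K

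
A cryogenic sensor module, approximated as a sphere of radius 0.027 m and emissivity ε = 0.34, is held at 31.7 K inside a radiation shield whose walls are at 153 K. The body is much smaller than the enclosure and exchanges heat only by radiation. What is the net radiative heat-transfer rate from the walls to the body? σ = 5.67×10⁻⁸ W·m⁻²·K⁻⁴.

P_net ≈ 0.0966 W

For a small grey body in a large enclosure: P_net = εσA(T_body⁴ − T_wall⁴).
A = 4πr² = 0.009161 m²; T_body⁴ − T_wall⁴ = 1.010×10⁶ − 5.480×10⁸ = -5.470×10⁸ K⁴.
|P_net| = 0.34·5.67×10⁻⁸·0.009161·5.470×10⁸.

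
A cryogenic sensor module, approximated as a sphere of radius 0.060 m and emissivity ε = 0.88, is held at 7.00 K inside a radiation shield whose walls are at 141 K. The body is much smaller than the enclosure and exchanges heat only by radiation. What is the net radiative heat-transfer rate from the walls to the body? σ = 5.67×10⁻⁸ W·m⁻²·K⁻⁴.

P_net ≈ 0.892 W

For a small grey body in a large enclosure: P_net = εσA(T_body⁴ − T_wall⁴).
A = 4πr² = 0.04524 m²; T_body⁴ − T_wall⁴ = 2401 − 3.953×10⁸ = -3.953×10⁸ K⁴.
|P_net| = 0.88·5.67×10⁻⁸·0.04524·3.953×10⁸.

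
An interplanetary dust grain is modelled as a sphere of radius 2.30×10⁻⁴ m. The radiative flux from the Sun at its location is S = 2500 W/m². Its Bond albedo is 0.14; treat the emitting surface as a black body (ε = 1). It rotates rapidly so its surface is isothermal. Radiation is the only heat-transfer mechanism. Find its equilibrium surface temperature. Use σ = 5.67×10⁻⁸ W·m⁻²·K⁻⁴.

At equilibrium, absorbed power = emitted power.
Absorbing cross-section = πr² = 1.662×10⁻⁷ m²; emitting surface = 4πr² = 6.648×10⁻⁷ m² (ratio 4).
(1−a)S·A_cross = εσ·A_surf·T⁴  ⇒  T⁴ = (1−a)S/(4σ).
T⁴ = 0.860·2500/(4·5.67×10⁻⁸) = 9.480×10⁹ K⁴.
T = (9.480×10⁹)^(1/4).

T ≈ 312 K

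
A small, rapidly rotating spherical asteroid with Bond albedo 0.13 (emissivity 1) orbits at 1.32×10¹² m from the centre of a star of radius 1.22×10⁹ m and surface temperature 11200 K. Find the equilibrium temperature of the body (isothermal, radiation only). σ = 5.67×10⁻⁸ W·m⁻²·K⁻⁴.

The star's surface emits σT_*⁴; at distance d the flux is S = σT_*⁴(R_*/d)².
S = 5.67×10⁻⁸·(11200)⁴·(1.22×10⁹/1.32×10¹²)² = 762.1 W/m².
For an isothermal sphere T⁴ = (1−a)S/(4σ) = 2.924×10⁹ K⁴.

T ≈ 233 K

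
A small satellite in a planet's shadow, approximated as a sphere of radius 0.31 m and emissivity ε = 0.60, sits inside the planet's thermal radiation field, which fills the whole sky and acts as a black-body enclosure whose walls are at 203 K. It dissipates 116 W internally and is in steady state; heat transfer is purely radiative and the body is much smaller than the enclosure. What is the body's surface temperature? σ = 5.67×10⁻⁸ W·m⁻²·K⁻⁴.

T ≈ 259 K

For a small grey body in a large enclosure, net radiated power = εσA(T⁴ − T_w⁴).
Steady state: P = εσA(T⁴ − T_w⁴) with A = 4πr² = 1.208 m².
T⁴ = P/(εσA) + T_w⁴ = 116/(0.60·5.67×10⁻⁸·1.208) + (203)⁴
    = 2.824×10⁹ + 1.698×10⁹ = 4.522×10⁹ K⁴.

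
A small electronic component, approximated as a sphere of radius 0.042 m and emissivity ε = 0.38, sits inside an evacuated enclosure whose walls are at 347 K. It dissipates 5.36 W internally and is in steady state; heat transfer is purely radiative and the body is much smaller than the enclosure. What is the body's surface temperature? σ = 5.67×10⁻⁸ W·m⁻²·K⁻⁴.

T ≈ 400 K

For a small grey body in a large enclosure, net radiated power = εσA(T⁴ − T_w⁴).
Steady state: P = εσA(T⁴ − T_w⁴) with A = 4πr² = 0.02217 m².
T⁴ = P/(εσA) + T_w⁴ = 5.36/(0.38·5.67×10⁻⁸·0.02217) + (347)⁴
    = 1.122×10¹⁰ + 1.450×10¹⁰ = 2.572×10¹⁰ K⁴.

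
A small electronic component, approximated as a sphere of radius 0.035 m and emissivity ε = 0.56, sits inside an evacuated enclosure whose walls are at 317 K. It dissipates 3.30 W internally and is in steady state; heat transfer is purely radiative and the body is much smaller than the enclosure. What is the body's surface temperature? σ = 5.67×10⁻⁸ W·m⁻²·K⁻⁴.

For a small grey body in a large enclosure, net radiated power = εσA(T⁴ − T_w⁴).
Steady state: P = εσA(T⁴ − T_w⁴) with A = 4πr² = 0.01539 m².
T⁴ = P/(εσA) + T_w⁴ = 3.30/(0.56·5.67×10⁻⁸·0.01539) + (317)⁴
    = 6.751×10⁹ + 1.010×10¹⁰ = 1.685×10¹⁰ K⁴.

T ≈ 360 K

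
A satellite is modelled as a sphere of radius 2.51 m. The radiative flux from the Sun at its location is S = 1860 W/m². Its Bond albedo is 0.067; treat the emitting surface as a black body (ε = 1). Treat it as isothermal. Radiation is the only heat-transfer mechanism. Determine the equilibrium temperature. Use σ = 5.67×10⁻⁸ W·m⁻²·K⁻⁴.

At equilibrium, absorbed power = emitted power.
Absorbing cross-section = πr² = 19.79 m²; emitting surface = 4πr² = 79.17 m² (ratio 4).
(1−a)S·A_cross = εσ·A_surf·T⁴  ⇒  T⁴ = (1−a)S/(4σ).
T⁴ = 0.933·1860/(4·5.67×10⁻⁸) = 7.652×10⁹ K⁴.
T = (7.652×10⁹)^(1/4).

T ≈ 296 K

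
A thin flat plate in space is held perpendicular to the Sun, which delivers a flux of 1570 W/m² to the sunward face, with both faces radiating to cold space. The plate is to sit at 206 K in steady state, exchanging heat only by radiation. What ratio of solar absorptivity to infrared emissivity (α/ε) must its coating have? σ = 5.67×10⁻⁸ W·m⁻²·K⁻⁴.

Balance: αS·A = εσ·2A·T⁴ ⇒ α/ε = 2σT⁴/S.
α/ε = 2·5.67×10⁻⁸·(206)⁴/1570 = 2·5.67×10⁻⁸·1.801×10⁹/1570.

α/ε ≈ 0.130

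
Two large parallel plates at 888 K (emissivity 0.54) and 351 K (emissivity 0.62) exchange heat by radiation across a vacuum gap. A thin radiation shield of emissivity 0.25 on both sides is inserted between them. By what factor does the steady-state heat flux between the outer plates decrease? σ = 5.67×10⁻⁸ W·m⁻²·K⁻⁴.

factor ≈ 3.84

Without shield: q₀ = σΔ(T⁴)/(1/ε₁+1/ε₂−1) with denominator 2.465.
With shield the two gaps are in series; the resistances add: (1/ε₁+1/ε_s−1)+(1/ε_s+1/ε₂−1) = 4.852+4.613 = 9.465.
Heat-flux ratio q₀/q = 9.465/2.465.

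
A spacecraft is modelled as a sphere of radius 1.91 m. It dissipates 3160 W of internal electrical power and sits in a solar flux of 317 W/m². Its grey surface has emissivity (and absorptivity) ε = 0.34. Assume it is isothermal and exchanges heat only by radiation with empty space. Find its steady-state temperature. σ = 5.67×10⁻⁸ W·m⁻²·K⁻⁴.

T ≈ 266 K

At steady state, absorbed solar power + internal power = radiated power.
Absorbed: α·S·A_cross = 0.34·317·11.46 = 1235 W (cross-section πr²).
Total input = 1235 + 3160 = 4395 W.
Radiated: εσ·A_surf·T⁴ with A_surf = 4πr² = 45.84 m².
T⁴ = 4395/(0.34·5.67×10⁻⁸·45.84) = 4.973×10⁹ K⁴.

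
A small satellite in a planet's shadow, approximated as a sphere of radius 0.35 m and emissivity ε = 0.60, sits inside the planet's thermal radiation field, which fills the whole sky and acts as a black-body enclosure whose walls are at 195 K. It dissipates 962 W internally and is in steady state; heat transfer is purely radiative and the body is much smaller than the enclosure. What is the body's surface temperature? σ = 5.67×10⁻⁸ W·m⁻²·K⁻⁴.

For a small grey body in a large enclosure, net radiated power = εσA(T⁴ − T_w⁴).
Steady state: P = εσA(T⁴ − T_w⁴) with A = 4πr² = 1.539 m².
T⁴ = P/(εσA) + T_w⁴ = 962/(0.60·5.67×10⁻⁸·1.539) + (195)⁴
    = 1.837×10¹⁰ + 1.446×10⁹ = 1.982×10¹⁰ K⁴.

T ≈ 375 K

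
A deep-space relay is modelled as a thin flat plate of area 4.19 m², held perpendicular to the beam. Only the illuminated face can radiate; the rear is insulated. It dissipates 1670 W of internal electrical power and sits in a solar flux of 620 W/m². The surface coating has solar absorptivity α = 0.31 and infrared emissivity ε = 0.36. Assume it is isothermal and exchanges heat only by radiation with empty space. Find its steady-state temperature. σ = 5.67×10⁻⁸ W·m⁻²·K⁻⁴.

T ≈ 412 K

At steady state, absorbed solar power + internal power = radiated power.
Absorbed: α·S·A_cross = 0.31·620·4.190 = 805.3 W (cross-section A).
Total input = 805.3 + 1670 = 2475 W.
Radiated: εσ·A_surf·T⁴ with A_surf = A = 4.190 m².
T⁴ = 2475/(0.36·5.67×10⁻⁸·4.190) = 2.894×10¹⁰ K⁴.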